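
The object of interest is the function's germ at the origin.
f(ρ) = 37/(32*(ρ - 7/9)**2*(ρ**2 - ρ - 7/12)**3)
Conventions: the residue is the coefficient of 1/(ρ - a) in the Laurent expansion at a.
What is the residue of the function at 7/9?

The residue is -4247276472/720600125.

At the order-2 pole 7/9 set g(ρ) = (ρ - (7/9))^2*f(ρ) = 37/(32*(ρ**2 - ρ - 7/12)**3).
Order-2 pole: residue = g'(a); g'(7/9) = -4247276472/720600125, so the residue is -4247276472/720600125.


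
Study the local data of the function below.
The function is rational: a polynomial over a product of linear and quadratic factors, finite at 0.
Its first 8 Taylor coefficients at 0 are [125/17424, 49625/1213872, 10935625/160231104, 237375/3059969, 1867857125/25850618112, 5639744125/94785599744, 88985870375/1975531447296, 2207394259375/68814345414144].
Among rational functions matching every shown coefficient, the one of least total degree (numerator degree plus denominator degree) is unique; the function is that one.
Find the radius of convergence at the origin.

No rational of total degree below 5 reproduces all 8 coefficients; solving the [1/4] Pade equations on them gives f(v) = (10*v/19 + 5/36)/((v - 11/5)**2*(v - 2)**2), whose expansion matches every shown term.
Denominator factor (v - 11/5)^2: pole of order 2 at 11/5, modulus 11/5.
Denominator factor (v - 2)^2: pole of order 2 at 2, modulus 2.
The radius of convergence is the smallest modulus among the singular points: 2.

The radius of convergence is 2.


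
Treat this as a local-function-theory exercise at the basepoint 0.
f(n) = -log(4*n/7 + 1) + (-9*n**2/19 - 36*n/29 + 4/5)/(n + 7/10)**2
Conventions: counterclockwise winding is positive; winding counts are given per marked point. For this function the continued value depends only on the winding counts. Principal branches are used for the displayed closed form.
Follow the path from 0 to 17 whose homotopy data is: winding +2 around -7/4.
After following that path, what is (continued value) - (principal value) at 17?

The rational part is single-valued and drops out of the difference; each branch term changes only by its own monodromy.
(-1)*log(1 - n/(-7/4)): each positive loop around -7/4 adds 2*pi*i to the log, so winding +2 contributes (-1)*(2)*2*pi*i = -(4)*pi*i.
Summing the contributions at n = 17 gives -(4)*pi*i.

Continued minus principal equals -(4)*pi*i.


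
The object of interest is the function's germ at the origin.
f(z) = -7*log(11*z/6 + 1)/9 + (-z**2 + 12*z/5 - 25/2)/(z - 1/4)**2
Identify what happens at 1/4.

The denominator factor z - 1/4 vanishes at 1/4 and appears to the power 2; the numerator there equals -957/80, nonzero, and no other factor vanishes.
The branch terms are analytic at this point.
Hence a pole whose order is the multiplicity, 2.

The point is a pole of order 2.


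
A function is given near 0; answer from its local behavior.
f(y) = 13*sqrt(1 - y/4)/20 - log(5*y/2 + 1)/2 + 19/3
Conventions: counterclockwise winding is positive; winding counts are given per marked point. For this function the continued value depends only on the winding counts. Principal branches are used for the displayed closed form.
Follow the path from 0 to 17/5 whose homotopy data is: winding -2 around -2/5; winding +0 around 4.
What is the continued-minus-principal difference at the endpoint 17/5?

Continued minus principal equals (2)*pi*i.

The rational part is single-valued and drops out of the difference; each branch term changes only by its own monodromy.
(-1/2)*log(1 - y/(-2/5)): each positive loop around -2/5 adds 2*pi*i to the log, so winding -2 contributes (-1/2)*(-2)*2*pi*i = (2)*pi*i.
(13/20)*sqrt(1 - y/(4)): winding +0 is even, the square root returns to the same sheet, contribution 0.
Summing the contributions at y = 17/5 gives (2)*pi*i.


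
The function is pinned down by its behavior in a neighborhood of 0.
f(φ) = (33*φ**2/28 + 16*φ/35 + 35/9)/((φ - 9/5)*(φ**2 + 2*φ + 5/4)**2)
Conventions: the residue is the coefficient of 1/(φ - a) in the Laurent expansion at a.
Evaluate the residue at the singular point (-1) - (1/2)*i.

The residue is (-2687050/41232303) - (20437894/5890329)*i.


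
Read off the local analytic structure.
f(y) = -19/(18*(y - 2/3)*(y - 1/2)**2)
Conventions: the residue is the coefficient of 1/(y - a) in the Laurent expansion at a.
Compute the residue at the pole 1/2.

At the order-2 pole 1/2 set g(y) = (y - (1/2))^2*f(y) = -19/(18*(y - 2/3)).
Order-2 pole: residue = g'(a); g'(1/2) = 38, so the residue is 38.

The residue is 38.


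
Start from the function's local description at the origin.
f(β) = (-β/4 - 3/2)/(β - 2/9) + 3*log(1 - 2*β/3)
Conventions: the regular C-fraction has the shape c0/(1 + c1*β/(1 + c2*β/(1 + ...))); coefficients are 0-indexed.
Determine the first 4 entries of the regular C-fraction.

The regular C-fraction coefficients are [27/4, -118/27, -1313/3186, 236722/77467].

Taylor coefficients (expand at 0): a_0 = 27/4, a_1 = 59/2, a_2 = 1693/12, a_3 = 137717/216.
c0 = a_0 = 27/4. Peel one level at a time: if S = 1 + c*β/S' with S'(0) = 1, then c is the β-coefficient of S and S' = c*β/(S - 1).
S_1 = c0/f = 1 + (-118/27)*β + (-1313/729)*β^2 + ...; c1 = -118/27.
S_2 = c1*β/(S_1 - 1) = 1 + (-1313/3186)*β + (118361/93987)*β^2 + ...; c2 = -1313/3186.
S_3 = c2*β/(S_2 - 1) = 1 + (236722/77467)*β + ...; c3 = 236722/77467.


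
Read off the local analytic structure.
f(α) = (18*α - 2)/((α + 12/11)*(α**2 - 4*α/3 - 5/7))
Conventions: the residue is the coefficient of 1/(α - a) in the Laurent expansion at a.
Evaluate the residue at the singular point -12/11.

At the order-1 pole -12/11 set g(α) = (α - (-12/11))*f(α) = (18*α - 2)/(α**2 - 4*α/3 - 5/7).
Simple pole: residue = g(a) at a = -12/11, which is -18326/1635.

The residue is -18326/1635.


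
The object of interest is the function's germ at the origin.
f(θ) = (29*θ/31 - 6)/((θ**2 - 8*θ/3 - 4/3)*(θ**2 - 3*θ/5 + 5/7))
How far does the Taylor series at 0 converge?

Denominator factor (θ**2 - 3*θ/5 + 5/7): discriminant -437/175, complex-conjugate roots (3/10) + ((1/70)*sqrt(3059))*i and (3/10) - ((1/70)*sqrt(3059))*i; poles of order 1, moduli (1/7)*sqrt(35) and (1/7)*sqrt(35).
Denominator factor (θ**2 - 8*θ/3 - 4/3): discriminant 112/9, real irrational roots 4/3 + (2/3)*sqrt(7) and 4/3 - (2/3)*sqrt(7); poles of order 1, moduli 4/3 + (2/3)*sqrt(7) and -4/3 + (2/3)*sqrt(7).
The radius of convergence is the smallest modulus among the singular points: -4/3 + (2/3)*sqrt(7).

The radius of convergence is -4/3 + (2/3)*sqrt(7).


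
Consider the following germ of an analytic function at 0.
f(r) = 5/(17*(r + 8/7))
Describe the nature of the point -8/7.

The denominator factor r + 8/7 vanishes at -8/7 and appears to the power 1; the numerator there equals 5/17, nonzero, and no other factor vanishes.
Hence a pole whose order is the multiplicity, 1.

The point is a pole of order 1.


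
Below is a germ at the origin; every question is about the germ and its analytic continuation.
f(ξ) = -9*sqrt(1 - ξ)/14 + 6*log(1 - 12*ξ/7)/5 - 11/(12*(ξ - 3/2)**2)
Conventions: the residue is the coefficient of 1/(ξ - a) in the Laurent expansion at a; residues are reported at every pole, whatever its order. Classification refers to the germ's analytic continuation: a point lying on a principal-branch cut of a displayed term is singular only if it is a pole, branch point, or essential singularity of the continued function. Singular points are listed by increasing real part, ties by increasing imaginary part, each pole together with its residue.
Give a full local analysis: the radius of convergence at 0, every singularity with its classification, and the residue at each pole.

Denominator factor (ξ - 3/2)^2: pole of order 2 at 3/2, modulus 3/2.
Branch term (6/5)*log(1 - ξ/(7/12)): its argument vanishes at ξ = 7/12, a logarithmic branch point, modulus 7/12.
Branch term (-9/14)*sqrt(1 - ξ/(1)): its argument vanishes at ξ = 1, a square-root branch point, modulus 1.
The radius of convergence is the smallest modulus among the singular points: 7/12.
The branch terms are analytic at 3/2 and contribute nothing to the residue; only the rational part matters.
At the order-2 pole 3/2 set g(ξ) = (ξ - (3/2))^2*(rational part) = -11/12.
Order-2 pole: residue = g'(a); g'(3/2) = 0, so the residue is 0.
List the singular points by increasing real part (a conjugate pair: the negative imaginary part first).

Radius of convergence at 0: 7/12.
At 7/12: a logarithmic branch point.
At 1: an algebraic (square-root) branch point.
At 3/2: a pole of order 2; residue 0.


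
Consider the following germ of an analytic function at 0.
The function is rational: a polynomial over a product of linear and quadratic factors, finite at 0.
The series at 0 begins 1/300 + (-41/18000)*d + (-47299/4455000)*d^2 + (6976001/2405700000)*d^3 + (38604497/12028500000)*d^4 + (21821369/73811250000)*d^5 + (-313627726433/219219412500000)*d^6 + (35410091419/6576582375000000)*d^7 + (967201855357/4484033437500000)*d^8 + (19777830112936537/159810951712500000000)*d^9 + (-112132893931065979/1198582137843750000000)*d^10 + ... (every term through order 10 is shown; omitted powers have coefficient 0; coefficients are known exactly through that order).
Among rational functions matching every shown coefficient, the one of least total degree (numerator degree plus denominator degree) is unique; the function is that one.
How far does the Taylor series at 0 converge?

The radius of convergence is 5/3.

No rational of total degree below 9 reproduces all 11 coefficients; solving the [2/7] Pade equations on them gives f(d) = (-40*d**2/11 - d/2 + 6/5)/((d + 5/3)*(d**2 - 2*d/3 + 6)**3), whose expansion matches every shown term.
Denominator factor (d**2 - 2*d/3 + 6)^3: discriminant -212/9, complex-conjugate roots (1/3) + ((1/3)*sqrt(53))*i and (1/3) - ((1/3)*sqrt(53))*i; poles of order 3, moduli sqrt(6) and sqrt(6).
Denominator factor (d + 5/3): pole of order 1 at -5/3, modulus 5/3.
The radius of convergence is the smallest modulus among the singular points: 5/3.


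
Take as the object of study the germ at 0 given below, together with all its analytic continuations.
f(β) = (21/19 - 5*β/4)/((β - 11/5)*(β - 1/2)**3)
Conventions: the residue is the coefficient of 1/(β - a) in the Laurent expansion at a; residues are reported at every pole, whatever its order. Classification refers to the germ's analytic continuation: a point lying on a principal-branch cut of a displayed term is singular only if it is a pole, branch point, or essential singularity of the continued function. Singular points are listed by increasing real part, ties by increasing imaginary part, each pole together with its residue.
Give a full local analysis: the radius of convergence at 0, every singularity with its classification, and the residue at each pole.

Radius of convergence at 0: 1/2.
At 1/2: a pole of order 3; residue 31250/93347.
At 11/5: a pole of order 1; residue -31250/93347.

Denominator factor (β - 11/5): pole of order 1 at 11/5, modulus 11/5.
Denominator factor (β - 1/2)^3: pole of order 3 at 1/2, modulus 1/2.
The radius of convergence is the smallest modulus among the singular points: 1/2.
At the order-3 pole 1/2 set g(β) = (β - (1/2))^3*f(β) = (21/19 - 5*β/4)/(β - 11/5).
Order-3 pole: residue = g''(a)/2; g''(1/2) = 62500/93347, so the residue is 31250/93347.
At the order-1 pole 11/5 set g(β) = (β - (11/5))*f(β) = (21/19 - 5*β/4)/(β - 1/2)**3.
Simple pole: residue = g(a) at a = 11/5, which is -31250/93347.
List the singular points by increasing real part (a conjugate pair: the negative imaginary part first).


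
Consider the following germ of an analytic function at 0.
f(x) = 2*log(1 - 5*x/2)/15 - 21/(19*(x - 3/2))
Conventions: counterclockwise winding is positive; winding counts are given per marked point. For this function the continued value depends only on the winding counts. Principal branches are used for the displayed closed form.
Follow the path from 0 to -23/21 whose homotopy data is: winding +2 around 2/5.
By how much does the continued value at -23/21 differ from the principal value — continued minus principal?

The rational part is single-valued and drops out of the difference; each branch term changes only by its own monodromy.
(2/15)*log(1 - x/(2/5)): each positive loop around 2/5 adds 2*pi*i to the log, so winding +2 contributes (2/15)*(2)*2*pi*i = (8/15)*pi*i.
Summing the contributions at x = -23/21 gives (8/15)*pi*i.

Continued minus principal equals (8/15)*pi*i.


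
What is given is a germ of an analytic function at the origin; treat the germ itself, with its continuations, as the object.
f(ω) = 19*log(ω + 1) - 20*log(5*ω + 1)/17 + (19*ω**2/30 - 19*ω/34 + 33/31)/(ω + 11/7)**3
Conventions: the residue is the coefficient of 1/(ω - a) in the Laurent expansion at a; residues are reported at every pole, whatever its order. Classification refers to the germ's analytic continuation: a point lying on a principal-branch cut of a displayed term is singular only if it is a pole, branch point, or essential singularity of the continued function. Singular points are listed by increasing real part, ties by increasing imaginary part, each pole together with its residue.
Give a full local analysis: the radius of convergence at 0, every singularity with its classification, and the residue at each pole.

Denominator factor (ω + 11/7)^3: pole of order 3 at -11/7, modulus 11/7.
Branch term (-20/17)*log(1 - ω/(-1/5)): its argument vanishes at ω = -1/5, a logarithmic branch point, modulus 1/5.
Branch term (19)*log(1 - ω/(-1)): its argument vanishes at ω = -1, a logarithmic branch point, modulus 1.
The radius of convergence is the smallest modulus among the singular points: 1/5.
The branch terms are analytic at -11/7 and contribute nothing to the residue; only the rational part matters.
At the order-3 pole -11/7 set g(ω) = (ω - (-11/7))^3*(rational part) = 19*ω**2/30 - 19*ω/34 + 33/31.
Order-3 pole: residue = g''(a)/2; g''(-11/7) = 19/15, so the residue is 19/30.
List the singular points by increasing real part (a conjugate pair: the negative imaginary part first).

Radius of convergence at 0: 1/5.
At -11/7: a pole of order 3; residue 19/30.
At -1: a logarithmic branch point.
At -1/5: a logarithmic branch point.


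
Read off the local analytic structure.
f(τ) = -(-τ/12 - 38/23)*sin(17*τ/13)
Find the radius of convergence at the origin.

The factor -sin(17*τ/13) is entire and contributes no finite singular point.
The polynomial part has no poles.
No finite singular points: the Taylor series at 0 converges everywhere.

The radius of convergence is infinite.


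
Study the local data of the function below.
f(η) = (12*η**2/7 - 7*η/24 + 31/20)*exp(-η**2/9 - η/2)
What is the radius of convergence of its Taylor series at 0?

The radius of convergence is infinite.

The factor exp(-η**2/9 - η/2) is entire and contributes no finite singular point.
The polynomial part has no poles.
No finite singular points: the Taylor series at 0 converges everywhere.


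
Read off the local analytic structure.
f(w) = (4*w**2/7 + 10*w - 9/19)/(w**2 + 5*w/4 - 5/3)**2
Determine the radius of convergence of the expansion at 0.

The radius of convergence is -5/8 + (1/24)*sqrt(1185).

Denominator factor (w**2 + 5*w/4 - 5/3)^2: discriminant 395/48, real irrational roots -5/8 + (1/24)*sqrt(1185) and -5/8 - (1/24)*sqrt(1185); poles of order 2, moduli -5/8 + (1/24)*sqrt(1185) and 5/8 + (1/24)*sqrt(1185).
The radius of convergence is the smallest modulus among the singular points: -5/8 + (1/24)*sqrt(1185).


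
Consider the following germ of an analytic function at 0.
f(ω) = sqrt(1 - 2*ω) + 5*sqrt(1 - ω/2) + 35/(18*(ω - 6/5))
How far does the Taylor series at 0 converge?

Denominator factor (ω - 6/5): pole of order 1 at 6/5, modulus 6/5.
Branch term (5)*sqrt(1 - ω/(2)): its argument vanishes at ω = 2, a square-root branch point, modulus 2.
Branch term (1)*sqrt(1 - ω/(1/2)): its argument vanishes at ω = 1/2, a square-root branch point, modulus 1/2.
The radius of convergence is the smallest modulus among the singular points: 1/2.

The radius of convergence is 1/2.


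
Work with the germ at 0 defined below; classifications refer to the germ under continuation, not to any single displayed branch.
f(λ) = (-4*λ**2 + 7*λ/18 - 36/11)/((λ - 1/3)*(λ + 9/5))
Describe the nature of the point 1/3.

The denominator factor λ - 1/3 vanishes at 1/3 and appears to the power 1; the numerator there equals -2131/594, nonzero, and no other factor vanishes.
Hence a pole whose order is the multiplicity, 1.

The point is a pole of order 1.


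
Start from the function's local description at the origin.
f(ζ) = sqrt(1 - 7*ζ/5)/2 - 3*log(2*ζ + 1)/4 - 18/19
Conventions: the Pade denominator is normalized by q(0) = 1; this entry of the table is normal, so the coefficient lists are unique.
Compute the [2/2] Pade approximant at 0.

Taylor coefficients needed (expand at 0): a_0 = -17/38, a_1 = -37/20, a_2 = 551/400, a_3 = -8343/4000, a_4 = 93599/32000.
Write the denominator as Q(ζ) = 1 + q1*ζ + q2*ζ^2. Requiring Q*f - P = O(ζ^5) with deg P <= 2 kills the coefficients of ζ^3..ζ^4 in Q*f:
  ζ^3: a_3 + q1*a_2 + q2*a_1 = 0, i.e. -8343/4000 + (551/400)*q1 + (-37/20)*q2 = 0.
  ζ^4: a_4 + q1*a_3 + q2*a_2 = 0, i.e. 93599/32000 + (-8343/4000)*q1 + (551/400)*q2 = 0.
Solving this linear system: q1 = 8121829/6275620, q2 = -20557351/125512400.
The numerator is Q*f truncated at degree 2: P0 = a_0 = -17/38; P1 = a_1 + q1*a_0 = -579247179/238473560; P2 = a_2 + q1*a_1 + q2*a_0 = -4499870029/4769471200.

The Pade approximant has numerator coefficients [-17/38, -579247179/238473560, -4499870029/4769471200]; denominator coefficients [1, 8121829/6275620, -20557351/125512400].


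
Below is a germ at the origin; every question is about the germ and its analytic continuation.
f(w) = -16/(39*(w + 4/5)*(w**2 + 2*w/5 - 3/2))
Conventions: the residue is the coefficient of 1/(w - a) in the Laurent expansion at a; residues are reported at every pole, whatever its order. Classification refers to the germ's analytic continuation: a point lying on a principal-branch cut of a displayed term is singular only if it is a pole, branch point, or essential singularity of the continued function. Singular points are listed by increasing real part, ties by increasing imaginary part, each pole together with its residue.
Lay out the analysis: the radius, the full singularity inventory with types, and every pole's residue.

Radius of convergence at 0: 4/5.
At -1/5 - (1/10)*sqrt(154): a pole of order 1; residue -400/2301 - (400/59059)*sqrt(154).
At -4/5: a pole of order 1; residue 800/2301.
At -1/5 + (1/10)*sqrt(154): a pole of order 1; residue -400/2301 + (400/59059)*sqrt(154).

Denominator factor (w + 4/5): pole of order 1 at -4/5, modulus 4/5.
Denominator factor (w**2 + 2*w/5 - 3/2): discriminant 154/25, real irrational roots -1/5 + (1/10)*sqrt(154) and -1/5 - (1/10)*sqrt(154); poles of order 1, moduli -1/5 + (1/10)*sqrt(154) and 1/5 + (1/10)*sqrt(154).
The radius of convergence is the smallest modulus among the singular points: 4/5.
The factor w**2 + 2*w/5 - 3/2 splits as (w - a)(w - a') with a = -1/5 - (1/10)*sqrt(154), a' = -1/5 + (1/10)*sqrt(154). At the order-1 pole a set g(w) = (w - a)*f(w) = [-16/(39*(w + 4/5))] / (w - a').
Simple pole: residue = g(a) at a = -1/5 - (1/10)*sqrt(154), which is -400/2301 - (400/59059)*sqrt(154).
At the order-1 pole -4/5 set g(w) = (w - (-4/5))*f(w) = -16/(39*(w**2 + 2*w/5 - 3/2)).
Simple pole: residue = g(a) at a = -4/5, which is 800/2301.
The factor w**2 + 2*w/5 - 3/2 splits as (w - a)(w - a') with a = -1/5 + (1/10)*sqrt(154), a' = -1/5 - (1/10)*sqrt(154). At the order-1 pole a set g(w) = (w - a)*f(w) = [-16/(39*(w + 4/5))] / (w - a').
Simple pole: residue = g(a) at a = -1/5 + (1/10)*sqrt(154), which is -400/2301 + (400/59059)*sqrt(154).
List the singular points by increasing real part (a conjugate pair: the negative imaginary part first).


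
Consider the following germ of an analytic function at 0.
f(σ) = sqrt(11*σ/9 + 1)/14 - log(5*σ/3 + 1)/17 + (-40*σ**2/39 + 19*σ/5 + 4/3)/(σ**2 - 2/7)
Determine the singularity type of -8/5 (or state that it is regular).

Denominator factors: σ**2 - 2/7 = 398/175 at σ = -8/5 — none vanishes.
Branch term sqrt(1 - σ/(-9/11)): argument at -8/5 is -43/45, nonzero, so -8/5 is not its branch point (a point on a principal cut is still regular for the continued germ).
Branch term log(1 - σ/(-3/5)): argument at -8/5 is -5/3, nonzero, so -8/5 is not its branch point (a point on a principal cut is still regular for the continued germ).
So the germ continues analytically to -8/5.

The point is a regular point.


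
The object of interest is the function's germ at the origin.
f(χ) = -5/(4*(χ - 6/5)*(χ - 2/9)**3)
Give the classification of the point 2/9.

The point is a pole of order 3.

The denominator factor χ - 2/9 vanishes at 2/9 and appears to the power 3; the numerator there equals -5/4, nonzero, and no other factor vanishes.
Hence a pole whose order is the multiplicity, 3.


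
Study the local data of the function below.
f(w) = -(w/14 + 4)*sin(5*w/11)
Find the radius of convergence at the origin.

The factor -sin(5*w/11) is entire and contributes no finite singular point.
The polynomial part has no poles.
No finite singular points: the Taylor series at 0 converges everywhere.

The radius of convergence is infinite.


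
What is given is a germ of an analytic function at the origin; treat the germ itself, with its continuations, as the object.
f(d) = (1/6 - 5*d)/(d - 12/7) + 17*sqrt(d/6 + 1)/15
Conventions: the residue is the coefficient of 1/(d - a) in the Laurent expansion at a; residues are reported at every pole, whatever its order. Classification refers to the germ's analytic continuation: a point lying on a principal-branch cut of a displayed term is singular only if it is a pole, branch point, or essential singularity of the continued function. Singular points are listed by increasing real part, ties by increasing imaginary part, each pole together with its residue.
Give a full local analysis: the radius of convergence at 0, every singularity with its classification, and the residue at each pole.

Radius of convergence at 0: 12/7.
At -6: an algebraic (square-root) branch point.
At 12/7: a pole of order 1; residue -353/42.

Denominator factor (d - 12/7): pole of order 1 at 12/7, modulus 12/7.
Branch term (17/15)*sqrt(1 - d/(-6)): its argument vanishes at d = -6, a square-root branch point, modulus 6.
The radius of convergence is the smallest modulus among the singular points: 12/7.
The branch term is analytic at 12/7 and contributes nothing to the residue; only the rational part matters.
At the order-1 pole 12/7 set g(d) = (d - (12/7))*(rational part) = 1/6 - 5*d.
Simple pole: residue = g(a) at a = 12/7, which is -353/42.
List the singular points by increasing real part (a conjugate pair: the negative imaginary part first).


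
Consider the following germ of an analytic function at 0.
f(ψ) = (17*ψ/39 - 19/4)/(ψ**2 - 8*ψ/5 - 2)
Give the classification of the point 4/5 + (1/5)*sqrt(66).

The denominator factor ψ**2 - 8*ψ/5 - 2 vanishes at 4/5 + (1/5)*sqrt(66) and appears to the power 1; the numerator there equals -3433/780 + (17/195)*sqrt(66), nonzero, and no other factor vanishes.
Hence a pole whose order is the multiplicity, 1.

The point is a pole of order 1.


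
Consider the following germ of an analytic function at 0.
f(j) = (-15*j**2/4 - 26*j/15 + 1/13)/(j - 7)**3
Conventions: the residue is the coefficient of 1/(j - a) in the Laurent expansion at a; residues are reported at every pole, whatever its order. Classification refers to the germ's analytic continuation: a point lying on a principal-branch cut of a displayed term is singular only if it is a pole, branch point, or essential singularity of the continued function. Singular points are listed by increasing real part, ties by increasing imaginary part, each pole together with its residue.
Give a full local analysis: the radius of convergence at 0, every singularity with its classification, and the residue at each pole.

Denominator factor (j - 7)^3: pole of order 3 at 7, modulus 7.
The radius of convergence is the smallest modulus among the singular points: 7.
At the order-3 pole 7 set g(j) = (j - (7))^3*f(j) = -15*j**2/4 - 26*j/15 + 1/13.
Order-3 pole: residue = g''(a)/2; g''(7) = -15/2, so the residue is -15/4.

Radius of convergence at 0: 7.
At 7: a pole of order 3; residue -15/4.


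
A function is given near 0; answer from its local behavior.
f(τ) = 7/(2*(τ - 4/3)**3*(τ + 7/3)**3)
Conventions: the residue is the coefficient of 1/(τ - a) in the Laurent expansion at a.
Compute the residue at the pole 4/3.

At the order-3 pole 4/3 set g(τ) = (τ - (4/3))^3*f(τ) = 7/(2*(τ + 7/3)**3).
Order-3 pole: residue = g''(a)/2; g''(4/3) = 10206/161051, so the residue is 5103/161051.

The residue is 5103/161051.


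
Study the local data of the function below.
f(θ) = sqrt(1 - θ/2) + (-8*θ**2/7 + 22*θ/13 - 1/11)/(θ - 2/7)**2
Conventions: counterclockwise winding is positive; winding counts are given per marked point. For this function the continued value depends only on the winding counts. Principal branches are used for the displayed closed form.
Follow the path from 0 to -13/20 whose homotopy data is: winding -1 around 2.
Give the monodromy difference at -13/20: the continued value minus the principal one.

The rational part is single-valued and drops out of the difference; each branch term changes only by its own monodromy.
(1)*sqrt(1 - θ/(2)): winding -1 is odd, the square root flips sign, contributing -2*(1)*sqrt(1 - (-13/20)/(2)) = -2*(1)*sqrt(53/40) = -(1/10)*sqrt(530).
Summing the contributions at θ = -13/20 gives -(1/10)*sqrt(530).

Continued minus principal equals -(1/10)*sqrt(530).


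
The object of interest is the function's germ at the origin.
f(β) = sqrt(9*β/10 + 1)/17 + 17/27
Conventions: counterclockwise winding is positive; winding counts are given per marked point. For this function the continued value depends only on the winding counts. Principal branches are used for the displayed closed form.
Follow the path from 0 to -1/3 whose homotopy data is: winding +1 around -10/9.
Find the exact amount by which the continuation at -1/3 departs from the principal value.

Continued minus principal equals -(1/85)*sqrt(70).

The rational part is single-valued and drops out of the difference; each branch term changes only by its own monodromy.
(1/17)*sqrt(1 - β/(-10/9)): winding +1 is odd, the square root flips sign, contributing -2*(1/17)*sqrt(1 - (-1/3)/(-10/9)) = -2*(1/17)*sqrt(7/10) = -(1/85)*sqrt(70).
Summing the contributions at β = -1/3 gives -(1/85)*sqrt(70).


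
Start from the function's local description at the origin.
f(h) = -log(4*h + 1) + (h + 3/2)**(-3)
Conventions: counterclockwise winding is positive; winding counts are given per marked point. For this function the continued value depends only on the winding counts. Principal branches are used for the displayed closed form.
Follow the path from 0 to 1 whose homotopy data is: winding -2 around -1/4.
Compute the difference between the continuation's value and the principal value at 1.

The rational part is single-valued and drops out of the difference; each branch term changes only by its own monodromy.
(-1)*log(1 - h/(-1/4)): each positive loop around -1/4 adds 2*pi*i to the log, so winding -2 contributes (-1)*(-2)*2*pi*i = (4)*pi*i.
Summing the contributions at h = 1 gives (4)*pi*i.

Continued minus principal equals (4)*pi*i.


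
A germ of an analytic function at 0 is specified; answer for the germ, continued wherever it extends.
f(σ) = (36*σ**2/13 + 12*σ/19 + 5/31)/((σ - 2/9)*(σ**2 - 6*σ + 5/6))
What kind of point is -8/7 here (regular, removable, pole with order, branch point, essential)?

The point is a regular point.

Denominator factors: σ**2 - 6*σ + 5/6 = 2645/294 at σ = -8/7; σ - 2/9 = -86/63 at σ = -8/7 — none vanishes.
So the germ continues analytically to -8/7.


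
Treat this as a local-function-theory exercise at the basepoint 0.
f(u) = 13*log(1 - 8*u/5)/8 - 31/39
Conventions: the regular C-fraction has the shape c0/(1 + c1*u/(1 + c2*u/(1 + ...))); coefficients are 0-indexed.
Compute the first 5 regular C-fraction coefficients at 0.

The regular C-fraction coefficients are [-31/39, -507/155, 383/155, 496/5745, -5092/5745].

Taylor coefficients (expand at 0): a_0 = -31/39, a_1 = -13/5, a_2 = -52/25, a_3 = -832/375, a_4 = -1664/625.
c0 = a_0 = -31/39. Peel one level at a time: if S = 1 + c*u/S' with S'(0) = 1, then c is the u-coefficient of S and S' = c*u/(S - 1).
S_1 = c0/f = 1 + (-507/155)*u + (194181/24025)*u^2 + ...; c1 = -507/155.
S_2 = c1*u/(S_1 - 1) = 1 + (383/155)*u + (-16/75)*u^2 + ...; c2 = 383/155.
S_3 = c2*u/(S_2 - 1) = 1 + (496/5745)*u + (2525632/33005025)*u^2 + ...; c3 = 496/5745.
S_4 = c3*u/(S_3 - 1) = 1 + (-5092/5745)*u + ...; c4 = -5092/5745.


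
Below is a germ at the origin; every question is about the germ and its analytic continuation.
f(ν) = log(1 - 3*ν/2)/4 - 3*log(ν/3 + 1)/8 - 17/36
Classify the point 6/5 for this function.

The point is a regular point.

There is no denominator, hence no pole anywhere.
Branch term log(1 - ν/(2/3)): argument at 6/5 is -4/5, nonzero, so 6/5 is not its branch point (a point on a principal cut is still regular for the continued germ).
Branch term log(1 - ν/(-3)): argument at 6/5 is 7/5, nonzero, so 6/5 is not its branch point (a point on a principal cut is still regular for the continued germ).
So the germ continues analytically to 6/5.


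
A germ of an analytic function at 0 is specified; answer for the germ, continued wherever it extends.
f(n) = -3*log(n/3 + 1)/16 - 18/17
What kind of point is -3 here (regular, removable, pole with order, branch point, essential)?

The point is a logarithmic branch point.

The term (-3/16)*log(1 - n/(-3)) has argument 1 - -3/(-3) = 0 at -3: a logarithmic (infinitely-sheeted) branch point; the remaining terms are analytic or single-valued there.


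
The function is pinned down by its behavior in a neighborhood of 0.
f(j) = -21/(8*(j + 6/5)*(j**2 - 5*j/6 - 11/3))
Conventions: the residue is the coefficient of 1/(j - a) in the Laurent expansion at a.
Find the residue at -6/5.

At the order-1 pole -6/5 set g(j) = (j - (-6/5))*f(j) = -21/(8*(j**2 - 5*j/6 - 11/3)).
Simple pole: residue = g(a) at a = -6/5, which is 1575/736.

The residue is 1575/736.


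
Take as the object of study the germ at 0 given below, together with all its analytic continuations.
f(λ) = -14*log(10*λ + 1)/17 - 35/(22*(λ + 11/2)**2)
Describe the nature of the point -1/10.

The point is a logarithmic branch point.

The term (-14/17)*log(1 - λ/(-1/10)) has argument 1 - -1/10/(-1/10) = 0 at -1/10: a logarithmic (infinitely-sheeted) branch point; the remaining terms are analytic or single-valued there.


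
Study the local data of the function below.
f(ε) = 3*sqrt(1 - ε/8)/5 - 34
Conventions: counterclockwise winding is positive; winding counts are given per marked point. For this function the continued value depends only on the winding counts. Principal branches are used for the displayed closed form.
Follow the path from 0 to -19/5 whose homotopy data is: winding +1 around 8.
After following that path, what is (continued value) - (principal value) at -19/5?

Continued minus principal equals -(3/50)*sqrt(590).

The rational part is single-valued and drops out of the difference; each branch term changes only by its own monodromy.
(3/5)*sqrt(1 - ε/(8)): winding +1 is odd, the square root flips sign, contributing -2*(3/5)*sqrt(1 - (-19/5)/(8)) = -2*(3/5)*sqrt(59/40) = -(3/50)*sqrt(590).
Summing the contributions at ε = -19/5 gives -(3/50)*sqrt(590).


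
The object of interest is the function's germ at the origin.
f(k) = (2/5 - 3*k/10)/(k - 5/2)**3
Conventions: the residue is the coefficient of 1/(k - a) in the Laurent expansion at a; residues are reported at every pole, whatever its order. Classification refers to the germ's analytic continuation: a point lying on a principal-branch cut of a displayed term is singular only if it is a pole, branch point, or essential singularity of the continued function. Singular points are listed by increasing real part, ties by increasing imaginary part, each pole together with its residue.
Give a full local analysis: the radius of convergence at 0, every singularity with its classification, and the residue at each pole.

Denominator factor (k - 5/2)^3: pole of order 3 at 5/2, modulus 5/2.
The radius of convergence is the smallest modulus among the singular points: 5/2.
At the order-3 pole 5/2 set g(k) = (k - (5/2))^3*f(k) = 2/5 - 3*k/10.
Order-3 pole: residue = g''(a)/2; g''(5/2) = 0, so the residue is 0.

Radius of convergence at 0: 5/2.
At 5/2: a pole of order 3; residue 0.


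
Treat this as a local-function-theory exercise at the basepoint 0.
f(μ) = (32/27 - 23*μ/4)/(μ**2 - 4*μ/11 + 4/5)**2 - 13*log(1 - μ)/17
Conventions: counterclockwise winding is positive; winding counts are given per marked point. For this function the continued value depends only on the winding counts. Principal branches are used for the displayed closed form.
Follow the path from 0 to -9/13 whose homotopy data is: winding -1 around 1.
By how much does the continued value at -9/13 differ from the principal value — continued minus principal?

Continued minus principal equals (26/17)*pi*i.

The rational part is single-valued and drops out of the difference; each branch term changes only by its own monodromy.
(-13/17)*log(1 - μ/(1)): each positive loop around 1 adds 2*pi*i to the log, so winding -1 contributes (-13/17)*(-1)*2*pi*i = (26/17)*pi*i.
Summing the contributions at μ = -9/13 gives (26/17)*pi*i.


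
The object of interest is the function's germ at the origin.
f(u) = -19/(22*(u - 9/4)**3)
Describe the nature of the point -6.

The point is a regular point.

Denominator factors: u - 9/4 = -33/4 at u = -6 — none vanishes.
So the germ continues analytically to -6.


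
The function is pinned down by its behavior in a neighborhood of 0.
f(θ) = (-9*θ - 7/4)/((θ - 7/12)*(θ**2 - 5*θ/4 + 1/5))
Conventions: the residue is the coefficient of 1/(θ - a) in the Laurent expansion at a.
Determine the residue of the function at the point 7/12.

At the order-1 pole 7/12 set g(θ) = (θ - (7/12))*f(θ) = (-9*θ - 7/4)/(θ**2 - 5*θ/4 + 1/5).
Simple pole: residue = g(a) at a = 7/12, which is 630/17.

The residue is 630/17.


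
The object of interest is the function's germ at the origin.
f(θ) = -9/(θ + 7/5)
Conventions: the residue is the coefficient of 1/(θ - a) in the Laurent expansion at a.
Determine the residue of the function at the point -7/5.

At the order-1 pole -7/5 set g(θ) = (θ - (-7/5))*f(θ) = -9.
Simple pole: residue = g(a) at a = -7/5, which is -9.

The residue is -9.


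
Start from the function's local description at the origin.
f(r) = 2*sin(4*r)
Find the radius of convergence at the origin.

The factor sin(4*r) is entire and contributes no finite singular point.
The polynomial part has no poles.
No finite singular points: the Taylor series at 0 converges everywhere.

The radius of convergence is infinite.


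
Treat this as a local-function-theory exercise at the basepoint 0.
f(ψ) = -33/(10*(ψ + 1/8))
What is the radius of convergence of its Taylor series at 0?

Denominator factor (ψ + 1/8): pole of order 1 at -1/8, modulus 1/8.
The radius of convergence is the smallest modulus among the singular points: 1/8.

The radius of convergence is 1/8.


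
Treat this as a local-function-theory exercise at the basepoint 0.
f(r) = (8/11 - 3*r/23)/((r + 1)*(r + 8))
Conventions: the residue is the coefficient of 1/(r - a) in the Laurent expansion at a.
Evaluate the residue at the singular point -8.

The residue is -64/253.

At the order-1 pole -8 set g(r) = (r - (-8))*f(r) = (8/11 - 3*r/23)/(r + 1).
Simple pole: residue = g(a) at a = -8, which is -64/253.


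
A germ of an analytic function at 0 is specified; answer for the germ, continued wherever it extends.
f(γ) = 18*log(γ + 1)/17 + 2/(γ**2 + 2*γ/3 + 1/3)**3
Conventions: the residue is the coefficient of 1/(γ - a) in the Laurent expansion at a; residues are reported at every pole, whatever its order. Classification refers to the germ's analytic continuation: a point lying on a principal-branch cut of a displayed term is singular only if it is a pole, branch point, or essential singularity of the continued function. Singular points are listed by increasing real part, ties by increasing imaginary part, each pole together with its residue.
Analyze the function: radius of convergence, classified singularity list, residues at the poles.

Denominator factor (γ**2 + 2*γ/3 + 1/3)^3: discriminant -8/9, complex-conjugate roots (-1/3) + ((1/3)*sqrt(2))*i and (-1/3) - ((1/3)*sqrt(2))*i; poles of order 3, moduli (1/3)*sqrt(3) and (1/3)*sqrt(3).
Branch term (18/17)*log(1 - γ/(-1)): its argument vanishes at γ = -1, a logarithmic branch point, modulus 1.
The radius of convergence is the smallest modulus among the singular points: (1/3)*sqrt(3).
The branch term is analytic at (-1/3) - ((1/3)*sqrt(2))*i and contributes nothing to the residue; only the rational part matters.
The factor γ**2 + 2*γ/3 + 1/3 splits as (γ - a)(γ - a') with a = (-1/3) - ((1/3)*sqrt(2))*i, a' = (-1/3) + ((1/3)*sqrt(2))*i. At the order-3 pole a set g(γ) = (γ - a)^3*(rational part) = [2] / (γ - a')^3.
Order-3 pole: residue = g''(a)/2; g''((-1/3) - ((1/3)*sqrt(2))*i) = ((729/32)*sqrt(2))*i, so the residue is ((729/64)*sqrt(2))*i.
The branch term is analytic at (-1/3) + ((1/3)*sqrt(2))*i and contributes nothing to the residue; only the rational part matters.
The factor γ**2 + 2*γ/3 + 1/3 splits as (γ - a)(γ - a') with a = (-1/3) + ((1/3)*sqrt(2))*i, a' = (-1/3) - ((1/3)*sqrt(2))*i. At the order-3 pole a set g(γ) = (γ - a)^3*(rational part) = [2] / (γ - a')^3.
Order-3 pole: residue = g''(a)/2; g''((-1/3) + ((1/3)*sqrt(2))*i) = -((729/32)*sqrt(2))*i, so the residue is -((729/64)*sqrt(2))*i.
List the singular points by increasing real part (a conjugate pair: the negative imaginary part first).

Radius of convergence at 0: (1/3)*sqrt(3).
At -1: a logarithmic branch point.
At (-1/3) - ((1/3)*sqrt(2))*i: a pole of order 3; residue ((729/64)*sqrt(2))*i.
At (-1/3) + ((1/3)*sqrt(2))*i: a pole of order 3; residue -((729/64)*sqrt(2))*i.


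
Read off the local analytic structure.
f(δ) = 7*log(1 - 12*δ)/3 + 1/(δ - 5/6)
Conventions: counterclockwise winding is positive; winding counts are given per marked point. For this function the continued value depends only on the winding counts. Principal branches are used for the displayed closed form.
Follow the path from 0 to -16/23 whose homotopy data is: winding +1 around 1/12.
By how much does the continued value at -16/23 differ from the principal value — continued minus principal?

Continued minus principal equals (14/3)*pi*i.

The rational part is single-valued and drops out of the difference; each branch term changes only by its own monodromy.
(7/3)*log(1 - δ/(1/12)): each positive loop around 1/12 adds 2*pi*i to the log, so winding +1 contributes (7/3)*(1)*2*pi*i = (14/3)*pi*i.
Summing the contributions at δ = -16/23 gives (14/3)*pi*i.


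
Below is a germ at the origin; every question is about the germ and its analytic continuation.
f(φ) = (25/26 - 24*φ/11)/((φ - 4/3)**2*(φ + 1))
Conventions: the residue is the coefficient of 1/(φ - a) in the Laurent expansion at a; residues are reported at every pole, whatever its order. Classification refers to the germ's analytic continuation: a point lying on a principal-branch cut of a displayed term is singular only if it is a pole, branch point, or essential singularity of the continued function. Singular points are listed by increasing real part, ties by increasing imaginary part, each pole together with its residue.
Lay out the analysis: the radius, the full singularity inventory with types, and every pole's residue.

Radius of convergence at 0: 1.
At -1: a pole of order 1; residue 8091/14014.
At 4/3: a pole of order 2; residue -8091/14014.

Denominator factor (φ - 4/3)^2: pole of order 2 at 4/3, modulus 4/3.
Denominator factor (φ + 1): pole of order 1 at -1, modulus 1.
The radius of convergence is the smallest modulus among the singular points: 1.
At the order-1 pole -1 set g(φ) = (φ - (-1))*f(φ) = (25/26 - 24*φ/11)/(φ - 4/3)**2.
Simple pole: residue = g(a) at a = -1, which is 8091/14014.
At the order-2 pole 4/3 set g(φ) = (φ - (4/3))^2*f(φ) = (25/26 - 24*φ/11)/(φ + 1).
Order-2 pole: residue = g'(a); g'(4/3) = -8091/14014, so the residue is -8091/14014.
List the singular points by increasing real part (a conjugate pair: the negative imaginary part first).
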